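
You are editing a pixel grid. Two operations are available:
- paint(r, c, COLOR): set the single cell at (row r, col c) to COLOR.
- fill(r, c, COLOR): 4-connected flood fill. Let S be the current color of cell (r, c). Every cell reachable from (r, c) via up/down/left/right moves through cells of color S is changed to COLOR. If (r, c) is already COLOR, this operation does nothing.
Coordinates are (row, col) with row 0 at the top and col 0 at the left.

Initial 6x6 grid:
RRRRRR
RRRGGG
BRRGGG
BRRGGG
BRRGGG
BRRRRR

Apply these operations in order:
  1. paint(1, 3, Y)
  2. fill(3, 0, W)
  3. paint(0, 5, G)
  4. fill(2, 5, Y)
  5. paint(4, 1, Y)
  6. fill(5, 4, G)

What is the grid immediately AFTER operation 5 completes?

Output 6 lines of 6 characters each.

After op 1 paint(1,3,Y):
RRRRRR
RRRYGG
BRRGGG
BRRGGG
BRRGGG
BRRRRR
After op 2 fill(3,0,W) [4 cells changed]:
RRRRRR
RRRYGG
WRRGGG
WRRGGG
WRRGGG
WRRRRR
After op 3 paint(0,5,G):
RRRRRG
RRRYGG
WRRGGG
WRRGGG
WRRGGG
WRRRRR
After op 4 fill(2,5,Y) [12 cells changed]:
RRRRRY
RRRYYY
WRRYYY
WRRYYY
WRRYYY
WRRRRR
After op 5 paint(4,1,Y):
RRRRRY
RRRYYY
WRRYYY
WRRYYY
WYRYYY
WRRRRR

Answer: RRRRRY
RRRYYY
WRRYYY
WRRYYY
WYRYYY
WRRRRR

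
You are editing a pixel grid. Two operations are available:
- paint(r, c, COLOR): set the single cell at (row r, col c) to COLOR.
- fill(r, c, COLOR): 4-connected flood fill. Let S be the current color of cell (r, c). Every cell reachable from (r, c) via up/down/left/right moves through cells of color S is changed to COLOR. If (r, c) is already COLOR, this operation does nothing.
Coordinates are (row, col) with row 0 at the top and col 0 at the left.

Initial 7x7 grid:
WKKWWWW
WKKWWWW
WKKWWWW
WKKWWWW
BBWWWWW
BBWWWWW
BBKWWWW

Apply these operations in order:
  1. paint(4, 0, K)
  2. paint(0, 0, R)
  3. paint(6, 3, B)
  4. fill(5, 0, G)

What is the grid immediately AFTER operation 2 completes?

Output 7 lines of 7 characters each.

After op 1 paint(4,0,K):
WKKWWWW
WKKWWWW
WKKWWWW
WKKWWWW
KBWWWWW
BBWWWWW
BBKWWWW
After op 2 paint(0,0,R):
RKKWWWW
WKKWWWW
WKKWWWW
WKKWWWW
KBWWWWW
BBWWWWW
BBKWWWW

Answer: RKKWWWW
WKKWWWW
WKKWWWW
WKKWWWW
KBWWWWW
BBWWWWW
BBKWWWW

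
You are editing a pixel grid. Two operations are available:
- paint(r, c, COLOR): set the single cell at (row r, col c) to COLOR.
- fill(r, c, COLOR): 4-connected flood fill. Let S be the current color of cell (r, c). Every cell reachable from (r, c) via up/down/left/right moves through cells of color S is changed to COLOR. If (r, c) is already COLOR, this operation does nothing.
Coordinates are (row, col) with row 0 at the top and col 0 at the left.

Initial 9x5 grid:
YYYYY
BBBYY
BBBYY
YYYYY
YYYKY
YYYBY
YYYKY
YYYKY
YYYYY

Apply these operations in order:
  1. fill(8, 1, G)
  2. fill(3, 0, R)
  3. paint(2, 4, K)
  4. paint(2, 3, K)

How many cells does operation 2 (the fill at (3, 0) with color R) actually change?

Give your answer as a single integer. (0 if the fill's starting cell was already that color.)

Answer: 35

Derivation:
After op 1 fill(8,1,G) [35 cells changed]:
GGGGG
BBBGG
BBBGG
GGGGG
GGGKG
GGGBG
GGGKG
GGGKG
GGGGG
After op 2 fill(3,0,R) [35 cells changed]:
RRRRR
BBBRR
BBBRR
RRRRR
RRRKR
RRRBR
RRRKR
RRRKR
RRRRR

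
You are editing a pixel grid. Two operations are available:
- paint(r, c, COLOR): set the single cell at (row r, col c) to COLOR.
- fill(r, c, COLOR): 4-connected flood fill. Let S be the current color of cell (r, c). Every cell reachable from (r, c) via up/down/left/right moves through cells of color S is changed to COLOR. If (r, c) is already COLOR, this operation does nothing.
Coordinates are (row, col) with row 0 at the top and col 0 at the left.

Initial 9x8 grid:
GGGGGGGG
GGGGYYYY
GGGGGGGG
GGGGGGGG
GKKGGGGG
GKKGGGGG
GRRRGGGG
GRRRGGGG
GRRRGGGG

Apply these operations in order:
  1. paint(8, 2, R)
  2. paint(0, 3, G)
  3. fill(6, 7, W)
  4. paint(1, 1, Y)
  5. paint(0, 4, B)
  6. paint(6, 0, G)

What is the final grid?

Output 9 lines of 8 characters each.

Answer: WWWWBWWW
WYWWYYYY
WWWWWWWW
WWWWWWWW
WKKWWWWW
WKKWWWWW
GRRRWWWW
WRRRWWWW
WRRRWWWW

Derivation:
After op 1 paint(8,2,R):
GGGGGGGG
GGGGYYYY
GGGGGGGG
GGGGGGGG
GKKGGGGG
GKKGGGGG
GRRRGGGG
GRRRGGGG
GRRRGGGG
After op 2 paint(0,3,G):
GGGGGGGG
GGGGYYYY
GGGGGGGG
GGGGGGGG
GKKGGGGG
GKKGGGGG
GRRRGGGG
GRRRGGGG
GRRRGGGG
After op 3 fill(6,7,W) [55 cells changed]:
WWWWWWWW
WWWWYYYY
WWWWWWWW
WWWWWWWW
WKKWWWWW
WKKWWWWW
WRRRWWWW
WRRRWWWW
WRRRWWWW
After op 4 paint(1,1,Y):
WWWWWWWW
WYWWYYYY
WWWWWWWW
WWWWWWWW
WKKWWWWW
WKKWWWWW
WRRRWWWW
WRRRWWWW
WRRRWWWW
After op 5 paint(0,4,B):
WWWWBWWW
WYWWYYYY
WWWWWWWW
WWWWWWWW
WKKWWWWW
WKKWWWWW
WRRRWWWW
WRRRWWWW
WRRRWWWW
After op 6 paint(6,0,G):
WWWWBWWW
WYWWYYYY
WWWWWWWW
WWWWWWWW
WKKWWWWW
WKKWWWWW
GRRRWWWW
WRRRWWWW
WRRRWWWW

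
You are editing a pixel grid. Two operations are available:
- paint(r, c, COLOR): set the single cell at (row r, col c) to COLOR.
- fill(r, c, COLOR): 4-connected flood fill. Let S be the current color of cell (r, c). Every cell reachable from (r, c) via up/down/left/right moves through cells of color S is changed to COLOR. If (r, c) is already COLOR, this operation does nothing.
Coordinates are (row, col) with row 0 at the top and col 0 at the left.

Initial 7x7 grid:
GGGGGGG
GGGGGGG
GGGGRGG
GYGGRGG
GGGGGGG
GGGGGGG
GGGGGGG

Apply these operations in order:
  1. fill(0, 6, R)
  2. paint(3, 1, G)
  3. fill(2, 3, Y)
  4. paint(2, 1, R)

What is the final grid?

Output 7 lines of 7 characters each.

After op 1 fill(0,6,R) [46 cells changed]:
RRRRRRR
RRRRRRR
RRRRRRR
RYRRRRR
RRRRRRR
RRRRRRR
RRRRRRR
After op 2 paint(3,1,G):
RRRRRRR
RRRRRRR
RRRRRRR
RGRRRRR
RRRRRRR
RRRRRRR
RRRRRRR
After op 3 fill(2,3,Y) [48 cells changed]:
YYYYYYY
YYYYYYY
YYYYYYY
YGYYYYY
YYYYYYY
YYYYYYY
YYYYYYY
After op 4 paint(2,1,R):
YYYYYYY
YYYYYYY
YRYYYYY
YGYYYYY
YYYYYYY
YYYYYYY
YYYYYYY

Answer: YYYYYYY
YYYYYYY
YRYYYYY
YGYYYYY
YYYYYYY
YYYYYYY
YYYYYYY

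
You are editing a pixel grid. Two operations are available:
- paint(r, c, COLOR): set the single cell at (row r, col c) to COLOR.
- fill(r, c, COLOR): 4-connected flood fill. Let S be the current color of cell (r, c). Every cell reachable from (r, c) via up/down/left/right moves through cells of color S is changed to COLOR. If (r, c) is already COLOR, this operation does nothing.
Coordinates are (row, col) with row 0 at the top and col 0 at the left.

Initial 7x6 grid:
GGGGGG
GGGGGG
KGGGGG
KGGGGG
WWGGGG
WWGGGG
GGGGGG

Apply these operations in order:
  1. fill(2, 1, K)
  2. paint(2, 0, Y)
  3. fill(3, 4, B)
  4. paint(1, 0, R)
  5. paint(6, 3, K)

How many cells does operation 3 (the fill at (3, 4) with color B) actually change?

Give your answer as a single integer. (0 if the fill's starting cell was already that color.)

Answer: 37

Derivation:
After op 1 fill(2,1,K) [36 cells changed]:
KKKKKK
KKKKKK
KKKKKK
KKKKKK
WWKKKK
WWKKKK
KKKKKK
After op 2 paint(2,0,Y):
KKKKKK
KKKKKK
YKKKKK
KKKKKK
WWKKKK
WWKKKK
KKKKKK
After op 3 fill(3,4,B) [37 cells changed]:
BBBBBB
BBBBBB
YBBBBB
BBBBBB
WWBBBB
WWBBBB
BBBBBB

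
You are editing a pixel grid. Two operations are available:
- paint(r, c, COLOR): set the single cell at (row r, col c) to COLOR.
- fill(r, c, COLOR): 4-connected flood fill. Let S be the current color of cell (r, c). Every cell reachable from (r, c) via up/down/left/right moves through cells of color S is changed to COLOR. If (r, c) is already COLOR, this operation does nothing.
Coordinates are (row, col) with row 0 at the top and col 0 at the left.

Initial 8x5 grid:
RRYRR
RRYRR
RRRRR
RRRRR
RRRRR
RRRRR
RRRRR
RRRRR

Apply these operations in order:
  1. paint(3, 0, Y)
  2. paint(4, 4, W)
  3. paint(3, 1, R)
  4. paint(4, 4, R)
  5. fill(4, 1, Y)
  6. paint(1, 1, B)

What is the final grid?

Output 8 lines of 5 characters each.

After op 1 paint(3,0,Y):
RRYRR
RRYRR
RRRRR
YRRRR
RRRRR
RRRRR
RRRRR
RRRRR
After op 2 paint(4,4,W):
RRYRR
RRYRR
RRRRR
YRRRR
RRRRW
RRRRR
RRRRR
RRRRR
After op 3 paint(3,1,R):
RRYRR
RRYRR
RRRRR
YRRRR
RRRRW
RRRRR
RRRRR
RRRRR
After op 4 paint(4,4,R):
RRYRR
RRYRR
RRRRR
YRRRR
RRRRR
RRRRR
RRRRR
RRRRR
After op 5 fill(4,1,Y) [37 cells changed]:
YYYYY
YYYYY
YYYYY
YYYYY
YYYYY
YYYYY
YYYYY
YYYYY
After op 6 paint(1,1,B):
YYYYY
YBYYY
YYYYY
YYYYY
YYYYY
YYYYY
YYYYY
YYYYY

Answer: YYYYY
YBYYY
YYYYY
YYYYY
YYYYY
YYYYY
YYYYY
YYYYY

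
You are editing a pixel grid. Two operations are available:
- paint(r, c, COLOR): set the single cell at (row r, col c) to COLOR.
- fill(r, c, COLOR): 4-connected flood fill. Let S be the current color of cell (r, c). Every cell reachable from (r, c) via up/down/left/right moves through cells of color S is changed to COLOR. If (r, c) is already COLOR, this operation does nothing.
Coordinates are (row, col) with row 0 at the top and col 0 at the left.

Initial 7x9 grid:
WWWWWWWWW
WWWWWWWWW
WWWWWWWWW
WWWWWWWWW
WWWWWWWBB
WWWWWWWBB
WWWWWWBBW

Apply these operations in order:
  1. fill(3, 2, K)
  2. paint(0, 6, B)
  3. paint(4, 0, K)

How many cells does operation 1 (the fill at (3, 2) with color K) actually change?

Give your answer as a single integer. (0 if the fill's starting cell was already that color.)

Answer: 56

Derivation:
After op 1 fill(3,2,K) [56 cells changed]:
KKKKKKKKK
KKKKKKKKK
KKKKKKKKK
KKKKKKKKK
KKKKKKKBB
KKKKKKKBB
KKKKKKBBW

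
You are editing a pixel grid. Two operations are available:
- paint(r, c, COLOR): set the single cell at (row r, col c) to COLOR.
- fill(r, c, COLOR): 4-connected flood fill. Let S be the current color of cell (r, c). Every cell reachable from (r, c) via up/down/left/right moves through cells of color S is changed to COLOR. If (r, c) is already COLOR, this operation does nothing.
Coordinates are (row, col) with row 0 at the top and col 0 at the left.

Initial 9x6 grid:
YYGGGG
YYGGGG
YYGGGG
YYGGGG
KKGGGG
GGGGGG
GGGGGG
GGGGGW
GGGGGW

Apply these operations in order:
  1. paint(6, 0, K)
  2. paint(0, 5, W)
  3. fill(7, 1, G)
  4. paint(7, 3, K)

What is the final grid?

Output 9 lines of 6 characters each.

After op 1 paint(6,0,K):
YYGGGG
YYGGGG
YYGGGG
YYGGGG
KKGGGG
GGGGGG
KGGGGG
GGGGGW
GGGGGW
After op 2 paint(0,5,W):
YYGGGW
YYGGGG
YYGGGG
YYGGGG
KKGGGG
GGGGGG
KGGGGG
GGGGGW
GGGGGW
After op 3 fill(7,1,G) [0 cells changed]:
YYGGGW
YYGGGG
YYGGGG
YYGGGG
KKGGGG
GGGGGG
KGGGGG
GGGGGW
GGGGGW
After op 4 paint(7,3,K):
YYGGGW
YYGGGG
YYGGGG
YYGGGG
KKGGGG
GGGGGG
KGGGGG
GGGKGW
GGGGGW

Answer: YYGGGW
YYGGGG
YYGGGG
YYGGGG
KKGGGG
GGGGGG
KGGGGG
GGGKGW
GGGGGW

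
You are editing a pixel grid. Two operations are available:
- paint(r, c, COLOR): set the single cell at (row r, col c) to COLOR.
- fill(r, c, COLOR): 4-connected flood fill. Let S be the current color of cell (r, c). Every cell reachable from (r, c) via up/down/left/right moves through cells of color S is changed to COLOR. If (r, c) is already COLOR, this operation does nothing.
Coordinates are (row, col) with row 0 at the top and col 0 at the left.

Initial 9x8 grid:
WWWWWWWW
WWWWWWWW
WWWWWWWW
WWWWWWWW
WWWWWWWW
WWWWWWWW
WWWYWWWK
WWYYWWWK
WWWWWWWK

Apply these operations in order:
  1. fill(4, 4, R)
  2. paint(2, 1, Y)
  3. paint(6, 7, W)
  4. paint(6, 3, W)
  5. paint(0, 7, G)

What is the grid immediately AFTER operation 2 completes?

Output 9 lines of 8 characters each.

After op 1 fill(4,4,R) [66 cells changed]:
RRRRRRRR
RRRRRRRR
RRRRRRRR
RRRRRRRR
RRRRRRRR
RRRRRRRR
RRRYRRRK
RRYYRRRK
RRRRRRRK
After op 2 paint(2,1,Y):
RRRRRRRR
RRRRRRRR
RYRRRRRR
RRRRRRRR
RRRRRRRR
RRRRRRRR
RRRYRRRK
RRYYRRRK
RRRRRRRK

Answer: RRRRRRRR
RRRRRRRR
RYRRRRRR
RRRRRRRR
RRRRRRRR
RRRRRRRR
RRRYRRRK
RRYYRRRK
RRRRRRRK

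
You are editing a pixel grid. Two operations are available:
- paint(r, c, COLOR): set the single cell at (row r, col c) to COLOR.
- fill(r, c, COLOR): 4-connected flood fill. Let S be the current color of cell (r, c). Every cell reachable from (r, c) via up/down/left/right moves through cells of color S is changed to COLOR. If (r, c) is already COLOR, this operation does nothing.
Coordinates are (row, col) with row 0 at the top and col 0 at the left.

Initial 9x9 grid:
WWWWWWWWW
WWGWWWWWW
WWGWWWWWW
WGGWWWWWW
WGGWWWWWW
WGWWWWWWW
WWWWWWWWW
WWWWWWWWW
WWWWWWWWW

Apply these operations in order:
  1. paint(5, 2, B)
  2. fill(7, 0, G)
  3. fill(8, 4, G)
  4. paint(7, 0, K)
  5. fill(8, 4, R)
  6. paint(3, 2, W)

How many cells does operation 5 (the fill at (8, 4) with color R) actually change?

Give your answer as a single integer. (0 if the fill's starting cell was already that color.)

After op 1 paint(5,2,B):
WWWWWWWWW
WWGWWWWWW
WWGWWWWWW
WGGWWWWWW
WGGWWWWWW
WGBWWWWWW
WWWWWWWWW
WWWWWWWWW
WWWWWWWWW
After op 2 fill(7,0,G) [73 cells changed]:
GGGGGGGGG
GGGGGGGGG
GGGGGGGGG
GGGGGGGGG
GGGGGGGGG
GGBGGGGGG
GGGGGGGGG
GGGGGGGGG
GGGGGGGGG
After op 3 fill(8,4,G) [0 cells changed]:
GGGGGGGGG
GGGGGGGGG
GGGGGGGGG
GGGGGGGGG
GGGGGGGGG
GGBGGGGGG
GGGGGGGGG
GGGGGGGGG
GGGGGGGGG
After op 4 paint(7,0,K):
GGGGGGGGG
GGGGGGGGG
GGGGGGGGG
GGGGGGGGG
GGGGGGGGG
GGBGGGGGG
GGGGGGGGG
KGGGGGGGG
GGGGGGGGG
After op 5 fill(8,4,R) [79 cells changed]:
RRRRRRRRR
RRRRRRRRR
RRRRRRRRR
RRRRRRRRR
RRRRRRRRR
RRBRRRRRR
RRRRRRRRR
KRRRRRRRR
RRRRRRRRR

Answer: 79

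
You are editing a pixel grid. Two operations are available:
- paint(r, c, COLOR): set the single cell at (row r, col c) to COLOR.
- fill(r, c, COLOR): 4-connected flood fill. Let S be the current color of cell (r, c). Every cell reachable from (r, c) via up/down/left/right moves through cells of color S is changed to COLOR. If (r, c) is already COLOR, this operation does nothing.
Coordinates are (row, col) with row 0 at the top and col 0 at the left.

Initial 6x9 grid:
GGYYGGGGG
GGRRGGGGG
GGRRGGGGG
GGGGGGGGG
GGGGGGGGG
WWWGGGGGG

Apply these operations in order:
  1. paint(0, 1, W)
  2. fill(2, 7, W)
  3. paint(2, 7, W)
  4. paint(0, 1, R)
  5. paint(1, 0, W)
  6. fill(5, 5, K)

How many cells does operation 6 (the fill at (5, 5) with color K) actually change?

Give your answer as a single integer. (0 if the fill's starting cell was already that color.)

Answer: 47

Derivation:
After op 1 paint(0,1,W):
GWYYGGGGG
GGRRGGGGG
GGRRGGGGG
GGGGGGGGG
GGGGGGGGG
WWWGGGGGG
After op 2 fill(2,7,W) [44 cells changed]:
WWYYWWWWW
WWRRWWWWW
WWRRWWWWW
WWWWWWWWW
WWWWWWWWW
WWWWWWWWW
After op 3 paint(2,7,W):
WWYYWWWWW
WWRRWWWWW
WWRRWWWWW
WWWWWWWWW
WWWWWWWWW
WWWWWWWWW
After op 4 paint(0,1,R):
WRYYWWWWW
WWRRWWWWW
WWRRWWWWW
WWWWWWWWW
WWWWWWWWW
WWWWWWWWW
After op 5 paint(1,0,W):
WRYYWWWWW
WWRRWWWWW
WWRRWWWWW
WWWWWWWWW
WWWWWWWWW
WWWWWWWWW
After op 6 fill(5,5,K) [47 cells changed]:
KRYYKKKKK
KKRRKKKKK
KKRRKKKKK
KKKKKKKKK
KKKKKKKKK
KKKKKKKKK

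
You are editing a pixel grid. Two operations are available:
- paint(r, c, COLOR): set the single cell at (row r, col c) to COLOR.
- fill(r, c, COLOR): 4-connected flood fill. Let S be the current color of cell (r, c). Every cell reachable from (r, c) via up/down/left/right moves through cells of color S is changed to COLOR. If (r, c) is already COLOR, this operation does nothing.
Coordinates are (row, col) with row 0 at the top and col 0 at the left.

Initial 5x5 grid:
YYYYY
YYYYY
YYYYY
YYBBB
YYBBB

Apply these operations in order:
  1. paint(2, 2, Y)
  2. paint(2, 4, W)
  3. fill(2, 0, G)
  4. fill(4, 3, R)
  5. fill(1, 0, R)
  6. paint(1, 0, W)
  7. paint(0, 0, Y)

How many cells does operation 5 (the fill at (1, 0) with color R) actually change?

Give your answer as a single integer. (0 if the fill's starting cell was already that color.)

Answer: 18

Derivation:
After op 1 paint(2,2,Y):
YYYYY
YYYYY
YYYYY
YYBBB
YYBBB
After op 2 paint(2,4,W):
YYYYY
YYYYY
YYYYW
YYBBB
YYBBB
After op 3 fill(2,0,G) [18 cells changed]:
GGGGG
GGGGG
GGGGW
GGBBB
GGBBB
After op 4 fill(4,3,R) [6 cells changed]:
GGGGG
GGGGG
GGGGW
GGRRR
GGRRR
After op 5 fill(1,0,R) [18 cells changed]:
RRRRR
RRRRR
RRRRW
RRRRR
RRRRR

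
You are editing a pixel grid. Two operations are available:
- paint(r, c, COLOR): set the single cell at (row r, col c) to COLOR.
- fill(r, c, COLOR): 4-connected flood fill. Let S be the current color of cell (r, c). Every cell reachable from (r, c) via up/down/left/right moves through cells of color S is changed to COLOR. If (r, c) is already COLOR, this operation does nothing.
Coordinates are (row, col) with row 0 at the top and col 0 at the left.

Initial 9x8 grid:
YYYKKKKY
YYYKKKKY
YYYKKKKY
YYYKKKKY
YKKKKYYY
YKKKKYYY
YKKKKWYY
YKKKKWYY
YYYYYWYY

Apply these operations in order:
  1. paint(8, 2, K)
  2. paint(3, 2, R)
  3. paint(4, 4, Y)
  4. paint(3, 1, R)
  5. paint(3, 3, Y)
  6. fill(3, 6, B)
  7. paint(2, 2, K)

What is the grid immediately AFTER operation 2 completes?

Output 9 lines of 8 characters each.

Answer: YYYKKKKY
YYYKKKKY
YYYKKKKY
YYRKKKKY
YKKKKYYY
YKKKKYYY
YKKKKWYY
YKKKKWYY
YYKYYWYY

Derivation:
After op 1 paint(8,2,K):
YYYKKKKY
YYYKKKKY
YYYKKKKY
YYYKKKKY
YKKKKYYY
YKKKKYYY
YKKKKWYY
YKKKKWYY
YYKYYWYY
After op 2 paint(3,2,R):
YYYKKKKY
YYYKKKKY
YYYKKKKY
YYRKKKKY
YKKKKYYY
YKKKKYYY
YKKKKWYY
YKKKKWYY
YYKYYWYY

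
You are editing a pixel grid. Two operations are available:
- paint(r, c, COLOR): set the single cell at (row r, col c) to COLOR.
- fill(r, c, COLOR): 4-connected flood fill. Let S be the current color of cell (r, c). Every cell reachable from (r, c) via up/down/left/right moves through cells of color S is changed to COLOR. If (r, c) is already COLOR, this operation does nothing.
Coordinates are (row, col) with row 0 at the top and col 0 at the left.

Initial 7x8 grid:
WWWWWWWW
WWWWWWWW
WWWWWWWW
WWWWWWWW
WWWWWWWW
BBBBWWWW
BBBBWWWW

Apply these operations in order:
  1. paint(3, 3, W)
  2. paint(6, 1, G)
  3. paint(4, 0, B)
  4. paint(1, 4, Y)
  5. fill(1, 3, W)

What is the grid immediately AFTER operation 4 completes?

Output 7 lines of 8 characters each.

Answer: WWWWWWWW
WWWWYWWW
WWWWWWWW
WWWWWWWW
BWWWWWWW
BBBBWWWW
BGBBWWWW

Derivation:
After op 1 paint(3,3,W):
WWWWWWWW
WWWWWWWW
WWWWWWWW
WWWWWWWW
WWWWWWWW
BBBBWWWW
BBBBWWWW
After op 2 paint(6,1,G):
WWWWWWWW
WWWWWWWW
WWWWWWWW
WWWWWWWW
WWWWWWWW
BBBBWWWW
BGBBWWWW
After op 3 paint(4,0,B):
WWWWWWWW
WWWWWWWW
WWWWWWWW
WWWWWWWW
BWWWWWWW
BBBBWWWW
BGBBWWWW
After op 4 paint(1,4,Y):
WWWWWWWW
WWWWYWWW
WWWWWWWW
WWWWWWWW
BWWWWWWW
BBBBWWWW
BGBBWWWW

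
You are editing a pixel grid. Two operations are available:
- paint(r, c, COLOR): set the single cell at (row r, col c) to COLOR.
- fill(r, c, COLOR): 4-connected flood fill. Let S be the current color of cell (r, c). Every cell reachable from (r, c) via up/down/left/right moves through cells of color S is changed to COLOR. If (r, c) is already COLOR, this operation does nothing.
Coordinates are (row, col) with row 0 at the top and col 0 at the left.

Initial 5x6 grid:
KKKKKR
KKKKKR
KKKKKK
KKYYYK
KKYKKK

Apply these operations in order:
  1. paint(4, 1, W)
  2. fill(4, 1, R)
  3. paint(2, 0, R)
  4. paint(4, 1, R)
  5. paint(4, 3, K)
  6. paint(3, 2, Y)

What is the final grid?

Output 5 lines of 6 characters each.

After op 1 paint(4,1,W):
KKKKKR
KKKKKR
KKKKKK
KKYYYK
KWYKKK
After op 2 fill(4,1,R) [1 cells changed]:
KKKKKR
KKKKKR
KKKKKK
KKYYYK
KRYKKK
After op 3 paint(2,0,R):
KKKKKR
KKKKKR
RKKKKK
KKYYYK
KRYKKK
After op 4 paint(4,1,R):
KKKKKR
KKKKKR
RKKKKK
KKYYYK
KRYKKK
After op 5 paint(4,3,K):
KKKKKR
KKKKKR
RKKKKK
KKYYYK
KRYKKK
After op 6 paint(3,2,Y):
KKKKKR
KKKKKR
RKKKKK
KKYYYK
KRYKKK

Answer: KKKKKR
KKKKKR
RKKKKK
KKYYYK
KRYKKK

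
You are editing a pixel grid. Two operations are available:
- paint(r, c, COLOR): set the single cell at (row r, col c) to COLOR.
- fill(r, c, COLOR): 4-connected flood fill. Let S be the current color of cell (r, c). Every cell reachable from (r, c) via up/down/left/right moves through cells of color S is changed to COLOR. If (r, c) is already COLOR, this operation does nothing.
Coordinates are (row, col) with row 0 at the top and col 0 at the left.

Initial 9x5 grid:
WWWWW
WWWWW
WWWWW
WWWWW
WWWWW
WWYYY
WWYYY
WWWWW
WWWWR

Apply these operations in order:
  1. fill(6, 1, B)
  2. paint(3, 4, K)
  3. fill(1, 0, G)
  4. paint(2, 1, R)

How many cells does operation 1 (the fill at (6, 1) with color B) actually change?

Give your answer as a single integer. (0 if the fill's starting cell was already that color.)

Answer: 38

Derivation:
After op 1 fill(6,1,B) [38 cells changed]:
BBBBB
BBBBB
BBBBB
BBBBB
BBBBB
BBYYY
BBYYY
BBBBB
BBBBR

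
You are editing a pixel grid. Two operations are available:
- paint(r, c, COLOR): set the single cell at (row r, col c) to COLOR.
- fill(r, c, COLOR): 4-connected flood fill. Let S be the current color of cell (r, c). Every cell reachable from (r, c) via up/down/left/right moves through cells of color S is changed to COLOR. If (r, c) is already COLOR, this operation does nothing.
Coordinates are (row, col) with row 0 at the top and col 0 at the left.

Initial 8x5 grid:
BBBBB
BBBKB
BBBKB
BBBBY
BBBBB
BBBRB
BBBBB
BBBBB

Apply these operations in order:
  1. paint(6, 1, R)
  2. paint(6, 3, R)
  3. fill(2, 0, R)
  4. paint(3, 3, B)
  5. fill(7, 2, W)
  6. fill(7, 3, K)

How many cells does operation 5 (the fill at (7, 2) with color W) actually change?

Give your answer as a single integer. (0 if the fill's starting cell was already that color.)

Answer: 36

Derivation:
After op 1 paint(6,1,R):
BBBBB
BBBKB
BBBKB
BBBBY
BBBBB
BBBRB
BRBBB
BBBBB
After op 2 paint(6,3,R):
BBBBB
BBBKB
BBBKB
BBBBY
BBBBB
BBBRB
BRBRB
BBBBB
After op 3 fill(2,0,R) [34 cells changed]:
RRRRR
RRRKR
RRRKR
RRRRY
RRRRR
RRRRR
RRRRR
RRRRR
After op 4 paint(3,3,B):
RRRRR
RRRKR
RRRKR
RRRBY
RRRRR
RRRRR
RRRRR
RRRRR
After op 5 fill(7,2,W) [36 cells changed]:
WWWWW
WWWKW
WWWKW
WWWBY
WWWWW
WWWWW
WWWWW
WWWWW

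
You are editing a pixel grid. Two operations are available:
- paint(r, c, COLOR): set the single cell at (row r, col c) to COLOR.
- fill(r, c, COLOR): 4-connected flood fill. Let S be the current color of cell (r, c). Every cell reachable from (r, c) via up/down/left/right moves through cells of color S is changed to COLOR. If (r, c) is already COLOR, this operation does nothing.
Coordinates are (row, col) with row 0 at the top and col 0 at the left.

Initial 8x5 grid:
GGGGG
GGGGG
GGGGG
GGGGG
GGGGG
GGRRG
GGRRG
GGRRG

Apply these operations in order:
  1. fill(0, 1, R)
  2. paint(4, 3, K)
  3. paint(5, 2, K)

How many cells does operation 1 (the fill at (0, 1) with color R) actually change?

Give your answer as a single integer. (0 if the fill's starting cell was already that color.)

After op 1 fill(0,1,R) [34 cells changed]:
RRRRR
RRRRR
RRRRR
RRRRR
RRRRR
RRRRR
RRRRR
RRRRR

Answer: 34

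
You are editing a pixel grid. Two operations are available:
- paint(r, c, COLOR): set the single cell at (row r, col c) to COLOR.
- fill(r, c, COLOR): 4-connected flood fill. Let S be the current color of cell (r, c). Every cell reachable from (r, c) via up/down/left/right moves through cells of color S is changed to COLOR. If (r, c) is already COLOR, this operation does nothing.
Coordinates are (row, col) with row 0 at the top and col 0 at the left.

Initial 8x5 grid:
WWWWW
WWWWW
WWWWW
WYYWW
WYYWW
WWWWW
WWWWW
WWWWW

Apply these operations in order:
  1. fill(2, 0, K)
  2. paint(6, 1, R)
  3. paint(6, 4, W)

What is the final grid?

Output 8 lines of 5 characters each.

Answer: KKKKK
KKKKK
KKKKK
KYYKK
KYYKK
KKKKK
KRKKW
KKKKK

Derivation:
After op 1 fill(2,0,K) [36 cells changed]:
KKKKK
KKKKK
KKKKK
KYYKK
KYYKK
KKKKK
KKKKK
KKKKK
After op 2 paint(6,1,R):
KKKKK
KKKKK
KKKKK
KYYKK
KYYKK
KKKKK
KRKKK
KKKKK
After op 3 paint(6,4,W):
KKKKK
KKKKK
KKKKK
KYYKK
KYYKK
KKKKK
KRKKW
KKKKK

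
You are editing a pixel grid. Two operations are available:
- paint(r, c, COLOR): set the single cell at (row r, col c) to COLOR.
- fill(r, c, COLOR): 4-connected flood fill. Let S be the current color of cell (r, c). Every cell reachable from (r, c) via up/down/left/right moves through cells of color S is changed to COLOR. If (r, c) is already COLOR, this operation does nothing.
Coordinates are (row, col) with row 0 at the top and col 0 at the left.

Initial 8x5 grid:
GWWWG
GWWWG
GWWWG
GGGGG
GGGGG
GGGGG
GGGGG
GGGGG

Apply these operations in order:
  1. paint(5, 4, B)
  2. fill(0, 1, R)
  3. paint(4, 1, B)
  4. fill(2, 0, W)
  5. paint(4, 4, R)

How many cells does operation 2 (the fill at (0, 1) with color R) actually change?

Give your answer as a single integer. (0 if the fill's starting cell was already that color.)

After op 1 paint(5,4,B):
GWWWG
GWWWG
GWWWG
GGGGG
GGGGG
GGGGB
GGGGG
GGGGG
After op 2 fill(0,1,R) [9 cells changed]:
GRRRG
GRRRG
GRRRG
GGGGG
GGGGG
GGGGB
GGGGG
GGGGG

Answer: 9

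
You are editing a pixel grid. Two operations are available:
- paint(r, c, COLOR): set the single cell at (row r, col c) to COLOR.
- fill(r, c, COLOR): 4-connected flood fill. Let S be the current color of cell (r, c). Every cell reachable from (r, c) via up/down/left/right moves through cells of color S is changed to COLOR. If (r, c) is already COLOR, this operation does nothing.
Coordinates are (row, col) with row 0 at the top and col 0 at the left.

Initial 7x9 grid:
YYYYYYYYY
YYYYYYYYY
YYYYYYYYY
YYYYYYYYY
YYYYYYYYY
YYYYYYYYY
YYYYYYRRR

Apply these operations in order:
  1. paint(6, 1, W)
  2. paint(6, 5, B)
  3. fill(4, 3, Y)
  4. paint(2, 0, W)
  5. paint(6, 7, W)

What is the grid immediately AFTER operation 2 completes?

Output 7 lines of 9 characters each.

After op 1 paint(6,1,W):
YYYYYYYYY
YYYYYYYYY
YYYYYYYYY
YYYYYYYYY
YYYYYYYYY
YYYYYYYYY
YWYYYYRRR
After op 2 paint(6,5,B):
YYYYYYYYY
YYYYYYYYY
YYYYYYYYY
YYYYYYYYY
YYYYYYYYY
YYYYYYYYY
YWYYYBRRR

Answer: YYYYYYYYY
YYYYYYYYY
YYYYYYYYY
YYYYYYYYY
YYYYYYYYY
YYYYYYYYY
YWYYYBRRR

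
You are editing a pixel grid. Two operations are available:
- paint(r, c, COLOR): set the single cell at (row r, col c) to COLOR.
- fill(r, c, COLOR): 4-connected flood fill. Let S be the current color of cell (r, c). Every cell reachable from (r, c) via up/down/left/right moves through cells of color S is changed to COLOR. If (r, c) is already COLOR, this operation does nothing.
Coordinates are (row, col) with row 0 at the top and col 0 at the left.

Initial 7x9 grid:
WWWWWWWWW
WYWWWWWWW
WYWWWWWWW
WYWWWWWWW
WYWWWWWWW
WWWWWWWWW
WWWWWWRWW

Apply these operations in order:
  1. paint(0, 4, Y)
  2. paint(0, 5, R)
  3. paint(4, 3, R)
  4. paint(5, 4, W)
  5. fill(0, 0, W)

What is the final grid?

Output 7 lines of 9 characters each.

After op 1 paint(0,4,Y):
WWWWYWWWW
WYWWWWWWW
WYWWWWWWW
WYWWWWWWW
WYWWWWWWW
WWWWWWWWW
WWWWWWRWW
After op 2 paint(0,5,R):
WWWWYRWWW
WYWWWWWWW
WYWWWWWWW
WYWWWWWWW
WYWWWWWWW
WWWWWWWWW
WWWWWWRWW
After op 3 paint(4,3,R):
WWWWYRWWW
WYWWWWWWW
WYWWWWWWW
WYWWWWWWW
WYWRWWWWW
WWWWWWWWW
WWWWWWRWW
After op 4 paint(5,4,W):
WWWWYRWWW
WYWWWWWWW
WYWWWWWWW
WYWWWWWWW
WYWRWWWWW
WWWWWWWWW
WWWWWWRWW
After op 5 fill(0,0,W) [0 cells changed]:
WWWWYRWWW
WYWWWWWWW
WYWWWWWWW
WYWWWWWWW
WYWRWWWWW
WWWWWWWWW
WWWWWWRWW

Answer: WWWWYRWWW
WYWWWWWWW
WYWWWWWWW
WYWWWWWWW
WYWRWWWWW
WWWWWWWWW
WWWWWWRWW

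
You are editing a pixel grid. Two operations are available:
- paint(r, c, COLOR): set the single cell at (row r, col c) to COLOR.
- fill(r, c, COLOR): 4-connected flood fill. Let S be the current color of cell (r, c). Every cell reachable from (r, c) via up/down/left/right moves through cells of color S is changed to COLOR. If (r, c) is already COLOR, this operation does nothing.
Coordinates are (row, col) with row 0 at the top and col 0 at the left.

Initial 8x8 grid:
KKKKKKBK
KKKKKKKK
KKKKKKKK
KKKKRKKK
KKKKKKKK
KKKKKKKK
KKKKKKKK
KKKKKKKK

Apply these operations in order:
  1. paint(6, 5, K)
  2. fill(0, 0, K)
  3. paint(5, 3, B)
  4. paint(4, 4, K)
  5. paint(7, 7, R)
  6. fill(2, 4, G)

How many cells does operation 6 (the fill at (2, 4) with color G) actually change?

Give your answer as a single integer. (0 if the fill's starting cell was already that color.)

Answer: 60

Derivation:
After op 1 paint(6,5,K):
KKKKKKBK
KKKKKKKK
KKKKKKKK
KKKKRKKK
KKKKKKKK
KKKKKKKK
KKKKKKKK
KKKKKKKK
After op 2 fill(0,0,K) [0 cells changed]:
KKKKKKBK
KKKKKKKK
KKKKKKKK
KKKKRKKK
KKKKKKKK
KKKKKKKK
KKKKKKKK
KKKKKKKK
After op 3 paint(5,3,B):
KKKKKKBK
KKKKKKKK
KKKKKKKK
KKKKRKKK
KKKKKKKK
KKKBKKKK
KKKKKKKK
KKKKKKKK
After op 4 paint(4,4,K):
KKKKKKBK
KKKKKKKK
KKKKKKKK
KKKKRKKK
KKKKKKKK
KKKBKKKK
KKKKKKKK
KKKKKKKK
After op 5 paint(7,7,R):
KKKKKKBK
KKKKKKKK
KKKKKKKK
KKKKRKKK
KKKKKKKK
KKKBKKKK
KKKKKKKK
KKKKKKKR
After op 6 fill(2,4,G) [60 cells changed]:
GGGGGGBG
GGGGGGGG
GGGGGGGG
GGGGRGGG
GGGGGGGG
GGGBGGGG
GGGGGGGG
GGGGGGGR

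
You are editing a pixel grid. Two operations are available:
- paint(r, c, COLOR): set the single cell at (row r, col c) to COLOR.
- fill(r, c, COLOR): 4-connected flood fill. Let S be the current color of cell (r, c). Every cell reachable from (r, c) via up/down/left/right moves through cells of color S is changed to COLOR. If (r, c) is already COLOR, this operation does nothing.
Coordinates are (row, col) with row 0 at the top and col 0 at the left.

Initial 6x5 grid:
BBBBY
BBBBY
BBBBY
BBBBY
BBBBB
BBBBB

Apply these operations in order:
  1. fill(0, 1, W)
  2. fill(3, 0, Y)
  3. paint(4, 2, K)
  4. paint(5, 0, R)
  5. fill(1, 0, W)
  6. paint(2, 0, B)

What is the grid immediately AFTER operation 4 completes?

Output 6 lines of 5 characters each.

Answer: YYYYY
YYYYY
YYYYY
YYYYY
YYKYY
RYYYY

Derivation:
After op 1 fill(0,1,W) [26 cells changed]:
WWWWY
WWWWY
WWWWY
WWWWY
WWWWW
WWWWW
After op 2 fill(3,0,Y) [26 cells changed]:
YYYYY
YYYYY
YYYYY
YYYYY
YYYYY
YYYYY
After op 3 paint(4,2,K):
YYYYY
YYYYY
YYYYY
YYYYY
YYKYY
YYYYY
After op 4 paint(5,0,R):
YYYYY
YYYYY
YYYYY
YYYYY
YYKYY
RYYYY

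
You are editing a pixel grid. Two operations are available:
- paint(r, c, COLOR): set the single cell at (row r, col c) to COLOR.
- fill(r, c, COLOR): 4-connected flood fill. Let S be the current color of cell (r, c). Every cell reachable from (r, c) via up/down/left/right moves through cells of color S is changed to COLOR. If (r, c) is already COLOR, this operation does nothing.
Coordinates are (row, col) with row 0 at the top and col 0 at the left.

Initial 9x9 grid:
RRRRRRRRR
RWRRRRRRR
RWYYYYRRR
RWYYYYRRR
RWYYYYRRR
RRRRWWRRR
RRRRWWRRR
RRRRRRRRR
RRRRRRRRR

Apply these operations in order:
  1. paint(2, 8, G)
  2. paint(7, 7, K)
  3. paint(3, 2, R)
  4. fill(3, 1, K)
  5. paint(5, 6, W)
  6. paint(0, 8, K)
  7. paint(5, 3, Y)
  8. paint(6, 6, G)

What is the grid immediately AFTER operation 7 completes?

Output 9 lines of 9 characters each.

Answer: RRRRRRRRK
RKRRRRRRR
RKYYYYRRG
RKRYYYRRR
RKYYYYRRR
RRRYWWWRR
RRRRWWRRR
RRRRRRRKR
RRRRRRRRR

Derivation:
After op 1 paint(2,8,G):
RRRRRRRRR
RWRRRRRRR
RWYYYYRRG
RWYYYYRRR
RWYYYYRRR
RRRRWWRRR
RRRRWWRRR
RRRRRRRRR
RRRRRRRRR
After op 2 paint(7,7,K):
RRRRRRRRR
RWRRRRRRR
RWYYYYRRG
RWYYYYRRR
RWYYYYRRR
RRRRWWRRR
RRRRWWRRR
RRRRRRRKR
RRRRRRRRR
After op 3 paint(3,2,R):
RRRRRRRRR
RWRRRRRRR
RWYYYYRRG
RWRYYYRRR
RWYYYYRRR
RRRRWWRRR
RRRRWWRRR
RRRRRRRKR
RRRRRRRRR
After op 4 fill(3,1,K) [4 cells changed]:
RRRRRRRRR
RKRRRRRRR
RKYYYYRRG
RKRYYYRRR
RKYYYYRRR
RRRRWWRRR
RRRRWWRRR
RRRRRRRKR
RRRRRRRRR
After op 5 paint(5,6,W):
RRRRRRRRR
RKRRRRRRR
RKYYYYRRG
RKRYYYRRR
RKYYYYRRR
RRRRWWWRR
RRRRWWRRR
RRRRRRRKR
RRRRRRRRR
After op 6 paint(0,8,K):
RRRRRRRRK
RKRRRRRRR
RKYYYYRRG
RKRYYYRRR
RKYYYYRRR
RRRRWWWRR
RRRRWWRRR
RRRRRRRKR
RRRRRRRRR
After op 7 paint(5,3,Y):
RRRRRRRRK
RKRRRRRRR
RKYYYYRRG
RKRYYYRRR
RKYYYYRRR
RRRYWWWRR
RRRRWWRRR
RRRRRRRKR
RRRRRRRRR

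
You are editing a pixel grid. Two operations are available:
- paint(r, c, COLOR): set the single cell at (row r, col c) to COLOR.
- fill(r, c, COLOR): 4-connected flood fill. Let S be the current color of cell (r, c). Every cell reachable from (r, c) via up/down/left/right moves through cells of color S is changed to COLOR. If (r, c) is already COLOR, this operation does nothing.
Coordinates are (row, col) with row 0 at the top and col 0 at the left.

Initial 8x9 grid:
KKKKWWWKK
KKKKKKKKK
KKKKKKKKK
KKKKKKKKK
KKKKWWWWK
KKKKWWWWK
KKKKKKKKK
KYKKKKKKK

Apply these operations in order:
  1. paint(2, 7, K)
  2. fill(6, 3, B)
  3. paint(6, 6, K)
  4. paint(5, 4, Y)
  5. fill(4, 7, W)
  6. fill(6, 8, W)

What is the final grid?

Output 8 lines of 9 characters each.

After op 1 paint(2,7,K):
KKKKWWWKK
KKKKKKKKK
KKKKKKKKK
KKKKKKKKK
KKKKWWWWK
KKKKWWWWK
KKKKKKKKK
KYKKKKKKK
After op 2 fill(6,3,B) [60 cells changed]:
BBBBWWWBB
BBBBBBBBB
BBBBBBBBB
BBBBBBBBB
BBBBWWWWB
BBBBWWWWB
BBBBBBBBB
BYBBBBBBB
After op 3 paint(6,6,K):
BBBBWWWBB
BBBBBBBBB
BBBBBBBBB
BBBBBBBBB
BBBBWWWWB
BBBBWWWWB
BBBBBBKBB
BYBBBBBBB
After op 4 paint(5,4,Y):
BBBBWWWBB
BBBBBBBBB
BBBBBBBBB
BBBBBBBBB
BBBBWWWWB
BBBBYWWWB
BBBBBBKBB
BYBBBBBBB
After op 5 fill(4,7,W) [0 cells changed]:
BBBBWWWBB
BBBBBBBBB
BBBBBBBBB
BBBBBBBBB
BBBBWWWWB
BBBBYWWWB
BBBBBBKBB
BYBBBBBBB
After op 6 fill(6,8,W) [59 cells changed]:
WWWWWWWWW
WWWWWWWWW
WWWWWWWWW
WWWWWWWWW
WWWWWWWWW
WWWWYWWWW
WWWWWWKWW
WYWWWWWWW

Answer: WWWWWWWWW
WWWWWWWWW
WWWWWWWWW
WWWWWWWWW
WWWWWWWWW
WWWWYWWWW
WWWWWWKWW
WYWWWWWWW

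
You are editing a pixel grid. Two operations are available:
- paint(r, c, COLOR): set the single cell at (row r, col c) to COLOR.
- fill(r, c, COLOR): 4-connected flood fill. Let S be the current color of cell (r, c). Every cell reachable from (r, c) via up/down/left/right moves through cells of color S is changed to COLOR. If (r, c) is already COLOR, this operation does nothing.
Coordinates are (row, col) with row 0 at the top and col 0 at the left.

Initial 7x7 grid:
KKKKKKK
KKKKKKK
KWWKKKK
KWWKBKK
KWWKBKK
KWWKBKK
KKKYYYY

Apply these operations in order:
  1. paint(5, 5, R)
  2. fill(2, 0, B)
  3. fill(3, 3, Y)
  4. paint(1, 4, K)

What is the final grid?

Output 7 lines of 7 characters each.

Answer: YYYYYYY
YYYYKYY
YWWYYYY
YWWYYYY
YWWYYYY
YWWYYRY
YYYYYYY

Derivation:
After op 1 paint(5,5,R):
KKKKKKK
KKKKKKK
KWWKKKK
KWWKBKK
KWWKBKK
KWWKBRK
KKKYYYY
After op 2 fill(2,0,B) [33 cells changed]:
BBBBBBB
BBBBBBB
BWWBBBB
BWWBBBB
BWWBBBB
BWWBBRB
BBBYYYY
After op 3 fill(3,3,Y) [36 cells changed]:
YYYYYYY
YYYYYYY
YWWYYYY
YWWYYYY
YWWYYYY
YWWYYRY
YYYYYYY
After op 4 paint(1,4,K):
YYYYYYY
YYYYKYY
YWWYYYY
YWWYYYY
YWWYYYY
YWWYYRY
YYYYYYY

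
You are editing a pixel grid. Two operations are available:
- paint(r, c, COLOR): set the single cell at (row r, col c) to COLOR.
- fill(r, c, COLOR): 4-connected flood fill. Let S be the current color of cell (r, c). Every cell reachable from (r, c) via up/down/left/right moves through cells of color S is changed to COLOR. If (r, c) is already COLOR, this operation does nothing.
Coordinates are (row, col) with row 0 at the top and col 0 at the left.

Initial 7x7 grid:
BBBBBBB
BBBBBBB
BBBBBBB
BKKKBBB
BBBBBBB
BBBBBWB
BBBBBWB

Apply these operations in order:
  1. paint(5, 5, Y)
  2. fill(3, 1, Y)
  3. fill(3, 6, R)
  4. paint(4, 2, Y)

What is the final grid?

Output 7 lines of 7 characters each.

Answer: RRRRRRR
RRRRRRR
RRRRRRR
RYYYRRR
RRYRRRR
RRRRRYR
RRRRRWR

Derivation:
After op 1 paint(5,5,Y):
BBBBBBB
BBBBBBB
BBBBBBB
BKKKBBB
BBBBBBB
BBBBBYB
BBBBBWB
After op 2 fill(3,1,Y) [3 cells changed]:
BBBBBBB
BBBBBBB
BBBBBBB
BYYYBBB
BBBBBBB
BBBBBYB
BBBBBWB
After op 3 fill(3,6,R) [44 cells changed]:
RRRRRRR
RRRRRRR
RRRRRRR
RYYYRRR
RRRRRRR
RRRRRYR
RRRRRWR
After op 4 paint(4,2,Y):
RRRRRRR
RRRRRRR
RRRRRRR
RYYYRRR
RRYRRRR
RRRRRYR
RRRRRWR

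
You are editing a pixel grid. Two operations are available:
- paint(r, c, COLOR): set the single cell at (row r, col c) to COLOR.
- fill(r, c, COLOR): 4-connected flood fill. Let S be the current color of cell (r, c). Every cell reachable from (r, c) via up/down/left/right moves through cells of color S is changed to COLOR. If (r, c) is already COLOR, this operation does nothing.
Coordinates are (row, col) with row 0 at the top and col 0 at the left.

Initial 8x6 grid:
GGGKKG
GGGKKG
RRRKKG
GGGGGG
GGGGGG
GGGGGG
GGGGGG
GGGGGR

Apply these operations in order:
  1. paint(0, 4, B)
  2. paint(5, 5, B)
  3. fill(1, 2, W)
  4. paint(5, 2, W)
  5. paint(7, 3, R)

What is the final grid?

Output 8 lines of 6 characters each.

Answer: WWWKBG
WWWKKG
RRRKKG
GGGGGG
GGGGGG
GGWGGB
GGGGGG
GGGRGR

Derivation:
After op 1 paint(0,4,B):
GGGKBG
GGGKKG
RRRKKG
GGGGGG
GGGGGG
GGGGGG
GGGGGG
GGGGGR
After op 2 paint(5,5,B):
GGGKBG
GGGKKG
RRRKKG
GGGGGG
GGGGGG
GGGGGB
GGGGGG
GGGGGR
After op 3 fill(1,2,W) [6 cells changed]:
WWWKBG
WWWKKG
RRRKKG
GGGGGG
GGGGGG
GGGGGB
GGGGGG
GGGGGR
After op 4 paint(5,2,W):
WWWKBG
WWWKKG
RRRKKG
GGGGGG
GGGGGG
GGWGGB
GGGGGG
GGGGGR
After op 5 paint(7,3,R):
WWWKBG
WWWKKG
RRRKKG
GGGGGG
GGGGGG
GGWGGB
GGGGGG
GGGRGR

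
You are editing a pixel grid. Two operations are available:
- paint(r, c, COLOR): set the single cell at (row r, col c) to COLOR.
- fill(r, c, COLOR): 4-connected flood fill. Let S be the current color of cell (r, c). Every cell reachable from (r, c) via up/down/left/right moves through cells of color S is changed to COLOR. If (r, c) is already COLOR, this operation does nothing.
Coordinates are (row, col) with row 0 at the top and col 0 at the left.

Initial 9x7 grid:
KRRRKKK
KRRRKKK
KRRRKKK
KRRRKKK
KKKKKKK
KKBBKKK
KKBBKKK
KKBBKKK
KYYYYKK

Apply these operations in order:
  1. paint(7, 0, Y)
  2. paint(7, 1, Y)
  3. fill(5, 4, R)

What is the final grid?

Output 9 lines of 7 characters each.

After op 1 paint(7,0,Y):
KRRRKKK
KRRRKKK
KRRRKKK
KRRRKKK
KKKKKKK
KKBBKKK
KKBBKKK
YKBBKKK
KYYYYKK
After op 2 paint(7,1,Y):
KRRRKKK
KRRRKKK
KRRRKKK
KRRRKKK
KKKKKKK
KKBBKKK
KKBBKKK
YYBBKKK
KYYYYKK
After op 3 fill(5,4,R) [38 cells changed]:
RRRRRRR
RRRRRRR
RRRRRRR
RRRRRRR
RRRRRRR
RRBBRRR
RRBBRRR
YYBBRRR
KYYYYRR

Answer: RRRRRRR
RRRRRRR
RRRRRRR
RRRRRRR
RRRRRRR
RRBBRRR
RRBBRRR
YYBBRRR
KYYYYRR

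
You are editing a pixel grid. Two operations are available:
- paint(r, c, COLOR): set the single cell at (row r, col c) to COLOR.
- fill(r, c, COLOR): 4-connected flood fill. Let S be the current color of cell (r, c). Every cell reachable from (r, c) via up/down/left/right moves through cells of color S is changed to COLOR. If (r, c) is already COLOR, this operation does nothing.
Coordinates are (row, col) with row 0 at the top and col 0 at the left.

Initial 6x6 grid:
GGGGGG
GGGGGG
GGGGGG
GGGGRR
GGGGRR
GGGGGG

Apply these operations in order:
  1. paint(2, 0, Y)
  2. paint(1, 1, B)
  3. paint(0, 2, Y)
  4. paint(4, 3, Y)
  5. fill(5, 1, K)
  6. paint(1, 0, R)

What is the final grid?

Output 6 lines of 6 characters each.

Answer: GGYKKK
RBKKKK
YKKKKK
KKKKRR
KKKYRR
KKKKKK

Derivation:
After op 1 paint(2,0,Y):
GGGGGG
GGGGGG
YGGGGG
GGGGRR
GGGGRR
GGGGGG
After op 2 paint(1,1,B):
GGGGGG
GBGGGG
YGGGGG
GGGGRR
GGGGRR
GGGGGG
After op 3 paint(0,2,Y):
GGYGGG
GBGGGG
YGGGGG
GGGGRR
GGGGRR
GGGGGG
After op 4 paint(4,3,Y):
GGYGGG
GBGGGG
YGGGGG
GGGGRR
GGGYRR
GGGGGG
After op 5 fill(5,1,K) [25 cells changed]:
GGYKKK
GBKKKK
YKKKKK
KKKKRR
KKKYRR
KKKKKK
After op 6 paint(1,0,R):
GGYKKK
RBKKKK
YKKKKK
KKKKRR
KKKYRR
KKKKKK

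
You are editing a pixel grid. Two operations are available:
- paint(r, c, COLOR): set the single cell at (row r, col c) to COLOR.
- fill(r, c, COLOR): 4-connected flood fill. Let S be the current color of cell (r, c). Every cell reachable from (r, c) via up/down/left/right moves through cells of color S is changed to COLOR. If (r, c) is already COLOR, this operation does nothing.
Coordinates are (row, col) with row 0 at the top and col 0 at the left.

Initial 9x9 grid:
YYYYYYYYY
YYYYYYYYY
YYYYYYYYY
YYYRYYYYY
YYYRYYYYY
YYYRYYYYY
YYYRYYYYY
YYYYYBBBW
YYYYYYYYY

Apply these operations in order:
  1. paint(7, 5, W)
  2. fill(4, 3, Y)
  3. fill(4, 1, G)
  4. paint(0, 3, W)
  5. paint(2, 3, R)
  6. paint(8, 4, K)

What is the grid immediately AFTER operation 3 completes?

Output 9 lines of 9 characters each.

After op 1 paint(7,5,W):
YYYYYYYYY
YYYYYYYYY
YYYYYYYYY
YYYRYYYYY
YYYRYYYYY
YYYRYYYYY
YYYRYYYYY
YYYYYWBBW
YYYYYYYYY
After op 2 fill(4,3,Y) [4 cells changed]:
YYYYYYYYY
YYYYYYYYY
YYYYYYYYY
YYYYYYYYY
YYYYYYYYY
YYYYYYYYY
YYYYYYYYY
YYYYYWBBW
YYYYYYYYY
After op 3 fill(4,1,G) [77 cells changed]:
GGGGGGGGG
GGGGGGGGG
GGGGGGGGG
GGGGGGGGG
GGGGGGGGG
GGGGGGGGG
GGGGGGGGG
GGGGGWBBW
GGGGGGGGG

Answer: GGGGGGGGG
GGGGGGGGG
GGGGGGGGG
GGGGGGGGG
GGGGGGGGG
GGGGGGGGG
GGGGGGGGG
GGGGGWBBW
GGGGGGGGG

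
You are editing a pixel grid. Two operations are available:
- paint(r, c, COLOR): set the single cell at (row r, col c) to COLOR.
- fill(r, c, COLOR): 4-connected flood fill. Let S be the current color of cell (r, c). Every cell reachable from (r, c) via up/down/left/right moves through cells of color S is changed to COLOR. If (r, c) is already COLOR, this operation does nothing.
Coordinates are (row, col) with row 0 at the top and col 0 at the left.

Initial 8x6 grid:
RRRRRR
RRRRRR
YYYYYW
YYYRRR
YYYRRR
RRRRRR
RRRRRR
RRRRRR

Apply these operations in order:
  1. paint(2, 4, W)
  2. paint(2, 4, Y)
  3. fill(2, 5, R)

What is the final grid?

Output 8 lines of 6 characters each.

After op 1 paint(2,4,W):
RRRRRR
RRRRRR
YYYYWW
YYYRRR
YYYRRR
RRRRRR
RRRRRR
RRRRRR
After op 2 paint(2,4,Y):
RRRRRR
RRRRRR
YYYYYW
YYYRRR
YYYRRR
RRRRRR
RRRRRR
RRRRRR
After op 3 fill(2,5,R) [1 cells changed]:
RRRRRR
RRRRRR
YYYYYR
YYYRRR
YYYRRR
RRRRRR
RRRRRR
RRRRRR

Answer: RRRRRR
RRRRRR
YYYYYR
YYYRRR
YYYRRR
RRRRRR
RRRRRR
RRRRRR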